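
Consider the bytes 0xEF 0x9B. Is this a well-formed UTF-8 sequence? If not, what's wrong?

invalid (sequence truncated)

Leading byte 0xEF = 11101111 → 3-byte form, but only 2 bytes are present.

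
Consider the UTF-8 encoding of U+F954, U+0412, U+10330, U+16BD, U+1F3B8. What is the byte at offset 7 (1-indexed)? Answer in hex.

1-indexed offset 7 is 0-indexed offset 6.
U+F954 → 3-byte form EF A5 94 at offsets 0–2.
U+0412 → 2-byte form D0 92 at offsets 3–4.
U+10330 → 4-byte form F0 90 8C B0 at offsets 5–8.
Offset 6 falls in char 3's range; it's byte 2 of F0 90 8C B0 = 0x90.

0x90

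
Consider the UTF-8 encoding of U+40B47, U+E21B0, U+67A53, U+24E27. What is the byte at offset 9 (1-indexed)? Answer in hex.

0xF1

1-indexed offset 9 is 0-indexed offset 8.
U+40B47 → 4-byte form F1 80 AD 87 at offsets 0–3.
U+E21B0 → 4-byte form F3 A2 86 B0 at offsets 4–7.
U+67A53 → 4-byte form F1 A7 A9 93 at offsets 8–11.
Offset 8 falls in char 3's range; it's byte 1 of F1 A7 A9 93 = 0xF1.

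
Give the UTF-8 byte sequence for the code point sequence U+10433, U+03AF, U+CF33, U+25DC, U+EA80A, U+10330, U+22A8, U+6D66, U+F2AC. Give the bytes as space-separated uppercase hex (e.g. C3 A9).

U+10433: 4-byte form → F0 90 90 B3.
U+03AF: 2-byte form → CE AF.
U+CF33: 3-byte form → EC BC B3.
U+25DC: 3-byte form → E2 97 9C.
U+EA80A: 4-byte form → F3 AA A0 8A.
U+10330: 4-byte form → F0 90 8C B0.
U+22A8: 3-byte form → E2 8A A8.
U+6D66: 3-byte form → E6 B5 A6.
U+F2AC: 3-byte form → EF 8A AC.
Concatenated (29 bytes): F0 90 90 B3 CE AF EC BC B3 E2 97 9C F3 AA A0 8A F0 90 8C B0 E2 8A A8 E6 B5 A6 EF 8A AC.

F0 90 90 B3 CE AF EC BC B3 E2 97 9C F3 AA A0 8A F0 90 8C B0 E2 8A A8 E6 B5 A6 EF 8A AC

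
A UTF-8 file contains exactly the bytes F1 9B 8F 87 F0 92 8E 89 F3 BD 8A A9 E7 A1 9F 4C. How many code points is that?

5

Byte at offset 0: 0xF1 = 11110001 → 4-byte char (#1). Advance 4.
Byte at offset 4: 0xF0 = 11110000 → 4-byte char (#2). Advance 4.
Byte at offset 8: 0xF3 = 11110011 → 4-byte char (#3). Advance 4.
Byte at offset 12: 0xE7 = 11100111 → 3-byte char (#4). Advance 3.
Byte at offset 15: 0x4C = 01001100 → 1-byte char (#5). Advance 1.
Reached end at offset 16 after 5 code points.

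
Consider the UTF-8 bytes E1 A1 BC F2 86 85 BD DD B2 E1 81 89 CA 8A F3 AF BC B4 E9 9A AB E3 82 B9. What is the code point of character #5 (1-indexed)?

U+028A

Offset 0: leading byte 0xE1 = 11100001 → 3-byte char #1 = E1 A1 BC.
Offset 3: leading byte 0xF2 = 11110010 → 4-byte char #2 = F2 86 85 BD.
Offset 7: leading byte 0xDD = 11011101 → 2-byte char #3 = DD B2.
Offset 9: leading byte 0xE1 = 11100001 → 3-byte char #4 = E1 81 89.
Offset 12: leading byte 0xCA = 11001010 → 2-byte char #5 = CA 8A.
Leading byte 0xCA = 11001010 matches 110xxxxx → 2-byte sequence.
Byte 1: 0xCA = 11001010, payload 01010 (5 bits).
Byte 2: 0x8A = 10001010 (10xxxxxx ✓), payload 001010.
Concatenate: 01010001010 = 0x28A (11 bits → U+028A).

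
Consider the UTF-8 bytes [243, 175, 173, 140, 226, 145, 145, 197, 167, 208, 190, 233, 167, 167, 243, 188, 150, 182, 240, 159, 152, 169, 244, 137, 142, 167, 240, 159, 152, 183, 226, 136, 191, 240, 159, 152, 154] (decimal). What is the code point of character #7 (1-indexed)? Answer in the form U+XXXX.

Offset 0: leading byte 0xF3 = 11110011 → 4-byte char #1 = F3 AF AD 8C.
Offset 4: leading byte 0xE2 = 11100010 → 3-byte char #2 = E2 91 91.
Offset 7: leading byte 0xC5 = 11000101 → 2-byte char #3 = C5 A7.
Offset 9: leading byte 0xD0 = 11010000 → 2-byte char #4 = D0 BE.
Offset 11: leading byte 0xE9 = 11101001 → 3-byte char #5 = E9 A7 A7.
Offset 14: leading byte 0xF3 = 11110011 → 4-byte char #6 = F3 BC 96 B6.
Offset 18: leading byte 0xF0 = 11110000 → 4-byte char #7 = F0 9F 98 A9.
Leading byte 0xF0 = 11110000 matches 11110xxx → 4-byte sequence.
Byte 1: 0xF0 = 11110000, payload 000 (3 bits).
Byte 2: 0x9F = 10011111 (10xxxxxx ✓), payload 011111.
Byte 3: 0x98 = 10011000 (10xxxxxx ✓), payload 011000.
Byte 4: 0xA9 = 10101001 (10xxxxxx ✓), payload 101001.
Concatenate: 000011111011000101001 = 0x1F629 (21 bits → U+1F629).

U+1F629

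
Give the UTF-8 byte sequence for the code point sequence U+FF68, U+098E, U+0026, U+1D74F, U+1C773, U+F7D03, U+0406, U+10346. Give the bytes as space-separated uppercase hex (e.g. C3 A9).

U+FF68: 3-byte form → EF BD A8.
U+098E: 3-byte form → E0 A6 8E.
U+0026: 1-byte form → 26.
U+1D74F: 4-byte form → F0 9D 9D 8F.
U+1C773: 4-byte form → F0 9C 9D B3.
U+F7D03: 4-byte form → F3 B7 B4 83.
U+0406: 2-byte form → D0 86.
U+10346: 4-byte form → F0 90 8D 86.
Concatenated (25 bytes): EF BD A8 E0 A6 8E 26 F0 9D 9D 8F F0 9C 9D B3 F3 B7 B4 83 D0 86 F0 90 8D 86.

EF BD A8 E0 A6 8E 26 F0 9D 9D 8F F0 9C 9D B3 F3 B7 B4 83 D0 86 F0 90 8D 86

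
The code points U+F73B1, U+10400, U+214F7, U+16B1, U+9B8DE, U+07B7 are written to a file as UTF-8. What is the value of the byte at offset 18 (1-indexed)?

1-indexed offset 18 is 0-indexed offset 17.
U+F73B1 → 4-byte form F3 B7 8E B1 at offsets 0–3.
U+10400 → 4-byte form F0 90 90 80 at offsets 4–7.
U+214F7 → 4-byte form F0 A1 93 B7 at offsets 8–11.
U+16B1 → 3-byte form E1 9A B1 at offsets 12–14.
U+9B8DE → 4-byte form F2 9B A3 9E at offsets 15–18.
Offset 17 falls in char 5's range; it's byte 3 of F2 9B A3 9E = 0xA3.

0xA3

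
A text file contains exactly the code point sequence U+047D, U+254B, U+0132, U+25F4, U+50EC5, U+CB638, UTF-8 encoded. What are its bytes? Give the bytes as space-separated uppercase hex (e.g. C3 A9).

D1 BD E2 95 8B C4 B2 E2 97 B4 F1 90 BB 85 F3 8B 98 B8

U+047D: 2-byte form → D1 BD.
U+254B: 3-byte form → E2 95 8B.
U+0132: 2-byte form → C4 B2.
U+25F4: 3-byte form → E2 97 B4.
U+50EC5: 4-byte form → F1 90 BB 85.
U+CB638: 4-byte form → F3 8B 98 B8.
Concatenated (18 bytes): D1 BD E2 95 8B C4 B2 E2 97 B4 F1 90 BB 85 F3 8B 98 B8.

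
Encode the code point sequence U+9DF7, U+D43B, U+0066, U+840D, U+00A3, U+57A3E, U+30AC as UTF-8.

U+9DF7: 3-byte form → E9 B7 B7.
U+D43B: 3-byte form → ED 90 BB.
U+0066: 1-byte form → 66.
U+840D: 3-byte form → E8 90 8D.
U+00A3: 2-byte form → C2 A3.
U+57A3E: 4-byte form → F1 97 A8 BE.
U+30AC: 3-byte form → E3 82 AC.
Concatenated (19 bytes): E9 B7 B7 ED 90 BB 66 E8 90 8D C2 A3 F1 97 A8 BE E3 82 AC.

E9 B7 B7 ED 90 BB 66 E8 90 8D C2 A3 F1 97 A8 BE E3 82 AC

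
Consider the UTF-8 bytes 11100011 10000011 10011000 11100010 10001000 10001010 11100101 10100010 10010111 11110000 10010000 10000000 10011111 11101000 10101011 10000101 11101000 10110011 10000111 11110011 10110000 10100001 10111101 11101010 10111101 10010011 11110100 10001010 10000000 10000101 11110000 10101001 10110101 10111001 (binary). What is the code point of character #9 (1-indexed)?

U+10A005

Offset 0: leading byte 0xE3 = 11100011 → 3-byte char #1 = E3 83 98.
Offset 3: leading byte 0xE2 = 11100010 → 3-byte char #2 = E2 88 8A.
Offset 6: leading byte 0xE5 = 11100101 → 3-byte char #3 = E5 A2 97.
Offset 9: leading byte 0xF0 = 11110000 → 4-byte char #4 = F0 90 80 9F.
Offset 13: leading byte 0xE8 = 11101000 → 3-byte char #5 = E8 AB 85.
Offset 16: leading byte 0xE8 = 11101000 → 3-byte char #6 = E8 B3 87.
Offset 19: leading byte 0xF3 = 11110011 → 4-byte char #7 = F3 B0 A1 BD.
Offset 23: leading byte 0xEA = 11101010 → 3-byte char #8 = EA BD 93.
Offset 26: leading byte 0xF4 = 11110100 → 4-byte char #9 = F4 8A 80 85.
Leading byte 0xF4 = 11110100 matches 11110xxx → 4-byte sequence.
Byte 1: 0xF4 = 11110100, payload 100 (3 bits).
Byte 2: 0x8A = 10001010 (10xxxxxx ✓), payload 001010.
Byte 3: 0x80 = 10000000 (10xxxxxx ✓), payload 000000.
Byte 4: 0x85 = 10000101 (10xxxxxx ✓), payload 000101.
Concatenate: 100001010000000000101 = 0x10A005 (21 bits → U+10A005).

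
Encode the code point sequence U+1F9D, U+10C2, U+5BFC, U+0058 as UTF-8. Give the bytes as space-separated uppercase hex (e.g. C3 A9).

U+1F9D: 3-byte form → E1 BE 9D.
U+10C2: 3-byte form → E1 83 82.
U+5BFC: 3-byte form → E5 AF BC.
U+0058: 1-byte form → 58.
Concatenated (10 bytes): E1 BE 9D E1 83 82 E5 AF BC 58.

E1 BE 9D E1 83 82 E5 AF BC 58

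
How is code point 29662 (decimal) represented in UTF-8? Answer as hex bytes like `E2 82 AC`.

E7 8F 9E

U+73DE = 0x73DE = 29662 decimal. In range U+0800–U+FFFF → 3-byte form: 1110xxxx 10xxxxxx 10xxxxxx.
Binary (16 bits): 0111001111011110.
Split 4+6+6: 0111 | 001111 | 011110.
Byte 1: 11100111 = 0xE7.
Byte 2: 10001111 = 0x8F.
Byte 3: 10011110 = 0x9E.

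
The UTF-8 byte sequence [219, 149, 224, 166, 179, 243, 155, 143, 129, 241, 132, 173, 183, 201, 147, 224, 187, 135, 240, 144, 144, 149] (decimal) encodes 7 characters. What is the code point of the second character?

Offset 0: leading byte 0xDB = 11011011 → 2-byte char #1 = DB 95.
Offset 2: leading byte 0xE0 = 11100000 → 3-byte char #2 = E0 A6 B3.
Leading byte 0xE0 = 11100000 matches 1110xxxx → 3-byte sequence.
Byte 1: 0xE0 = 11100000, payload 0000 (4 bits).
Byte 2: 0xA6 = 10100110 (10xxxxxx ✓), payload 100110.
Byte 3: 0xB3 = 10110011 (10xxxxxx ✓), payload 110011.
Concatenate: 0000100110110011 = 0x9B3 (16 bits → U+09B3).

U+09B3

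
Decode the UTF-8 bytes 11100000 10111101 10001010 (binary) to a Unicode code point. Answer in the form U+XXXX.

U+0F4A

Leading byte 0xE0 = 11100000 matches 1110xxxx → 3-byte sequence.
Byte 1: 0xE0 = 11100000, payload 0000 (4 bits).
Byte 2: 0xBD = 10111101 (10xxxxxx ✓), payload 111101.
Byte 3: 0x8A = 10001010 (10xxxxxx ✓), payload 001010.
Concatenate: 0000111101001010 = 0xF4A (16 bits → U+0F4A).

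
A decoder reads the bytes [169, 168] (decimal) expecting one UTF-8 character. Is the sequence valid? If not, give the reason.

Byte 0xA9 = 10101001 has the form 10xxxxxx — a continuation byte — but there is no preceding leading byte.

invalid (continuation byte with no leading byte)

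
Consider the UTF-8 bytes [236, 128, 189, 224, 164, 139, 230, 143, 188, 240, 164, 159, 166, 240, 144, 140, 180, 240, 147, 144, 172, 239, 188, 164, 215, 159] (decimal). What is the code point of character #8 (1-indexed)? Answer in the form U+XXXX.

U+05DF

Offset 0: leading byte 0xEC = 11101100 → 3-byte char #1 = EC 80 BD.
Offset 3: leading byte 0xE0 = 11100000 → 3-byte char #2 = E0 A4 8B.
Offset 6: leading byte 0xE6 = 11100110 → 3-byte char #3 = E6 8F BC.
Offset 9: leading byte 0xF0 = 11110000 → 4-byte char #4 = F0 A4 9F A6.
Offset 13: leading byte 0xF0 = 11110000 → 4-byte char #5 = F0 90 8C B4.
Offset 17: leading byte 0xF0 = 11110000 → 4-byte char #6 = F0 93 90 AC.
Offset 21: leading byte 0xEF = 11101111 → 3-byte char #7 = EF BC A4.
Offset 24: leading byte 0xD7 = 11010111 → 2-byte char #8 = D7 9F.
Leading byte 0xD7 = 11010111 matches 110xxxxx → 2-byte sequence.
Byte 1: 0xD7 = 11010111, payload 10111 (5 bits).
Byte 2: 0x9F = 10011111 (10xxxxxx ✓), payload 011111.
Concatenate: 10111011111 = 0x5DF (11 bits → U+05DF).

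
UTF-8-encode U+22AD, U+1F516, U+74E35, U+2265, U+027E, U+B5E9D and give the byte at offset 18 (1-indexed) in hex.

0xB5

1-indexed offset 18 is 0-indexed offset 17.
U+22AD → 3-byte form E2 8A AD at offsets 0–2.
U+1F516 → 4-byte form F0 9F 94 96 at offsets 3–6.
U+74E35 → 4-byte form F1 B4 B8 B5 at offsets 7–10.
U+2265 → 3-byte form E2 89 A5 at offsets 11–13.
U+027E → 2-byte form C9 BE at offsets 14–15.
U+B5E9D → 4-byte form F2 B5 BA 9D at offsets 16–19.
Offset 17 falls in char 6's range; it's byte 2 of F2 B5 BA 9D = 0xB5.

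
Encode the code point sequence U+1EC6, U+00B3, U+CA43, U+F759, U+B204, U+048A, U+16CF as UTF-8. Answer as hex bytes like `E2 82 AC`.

E1 BB 86 C2 B3 EC A9 83 EF 9D 99 EB 88 84 D2 8A E1 9B 8F

U+1EC6: 3-byte form → E1 BB 86.
U+00B3: 2-byte form → C2 B3.
U+CA43: 3-byte form → EC A9 83.
U+F759: 3-byte form → EF 9D 99.
U+B204: 3-byte form → EB 88 84.
U+048A: 2-byte form → D2 8A.
U+16CF: 3-byte form → E1 9B 8F.
Concatenated (19 bytes): E1 BB 86 C2 B3 EC A9 83 EF 9D 99 EB 88 84 D2 8A E1 9B 8F.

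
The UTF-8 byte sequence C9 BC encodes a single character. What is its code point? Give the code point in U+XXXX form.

U+027C

Leading byte 0xC9 = 11001001 matches 110xxxxx → 2-byte sequence.
Byte 1: 0xC9 = 11001001, payload 01001 (5 bits).
Byte 2: 0xBC = 10111100 (10xxxxxx ✓), payload 111100.
Concatenate: 01001111100 = 0x27C (11 bits → U+027C).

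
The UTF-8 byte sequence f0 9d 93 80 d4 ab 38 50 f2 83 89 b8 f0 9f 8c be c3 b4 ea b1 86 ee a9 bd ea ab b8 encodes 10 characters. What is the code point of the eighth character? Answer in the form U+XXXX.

Offset 0: leading byte 0xF0 = 11110000 → 4-byte char #1 = F0 9D 93 80.
Offset 4: leading byte 0xD4 = 11010100 → 2-byte char #2 = D4 AB.
Offset 6: leading byte 0x38 = 00111000 → 1-byte char #3 = 38.
Offset 7: leading byte 0x50 = 01010000 → 1-byte char #4 = 50.
Offset 8: leading byte 0xF2 = 11110010 → 4-byte char #5 = F2 83 89 B8.
Offset 12: leading byte 0xF0 = 11110000 → 4-byte char #6 = F0 9F 8C BE.
Offset 16: leading byte 0xC3 = 11000011 → 2-byte char #7 = C3 B4.
Offset 18: leading byte 0xEA = 11101010 → 3-byte char #8 = EA B1 86.
Leading byte 0xEA = 11101010 matches 1110xxxx → 3-byte sequence.
Byte 1: 0xEA = 11101010, payload 1010 (4 bits).
Byte 2: 0xB1 = 10110001 (10xxxxxx ✓), payload 110001.
Byte 3: 0x86 = 10000110 (10xxxxxx ✓), payload 000110.
Concatenate: 1010110001000110 = 0xAC46 (16 bits → U+AC46).

U+AC46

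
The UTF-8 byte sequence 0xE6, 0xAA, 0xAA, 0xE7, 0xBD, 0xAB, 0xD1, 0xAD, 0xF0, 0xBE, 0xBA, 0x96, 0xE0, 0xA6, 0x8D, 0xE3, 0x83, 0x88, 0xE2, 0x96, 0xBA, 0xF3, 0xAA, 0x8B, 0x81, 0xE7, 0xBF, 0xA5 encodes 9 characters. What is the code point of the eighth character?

Offset 0: leading byte 0xE6 = 11100110 → 3-byte char #1 = E6 AA AA.
Offset 3: leading byte 0xE7 = 11100111 → 3-byte char #2 = E7 BD AB.
Offset 6: leading byte 0xD1 = 11010001 → 2-byte char #3 = D1 AD.
Offset 8: leading byte 0xF0 = 11110000 → 4-byte char #4 = F0 BE BA 96.
Offset 12: leading byte 0xE0 = 11100000 → 3-byte char #5 = E0 A6 8D.
Offset 15: leading byte 0xE3 = 11100011 → 3-byte char #6 = E3 83 88.
Offset 18: leading byte 0xE2 = 11100010 → 3-byte char #7 = E2 96 BA.
Offset 21: leading byte 0xF3 = 11110011 → 4-byte char #8 = F3 AA 8B 81.
Leading byte 0xF3 = 11110011 matches 11110xxx → 4-byte sequence.
Byte 1: 0xF3 = 11110011, payload 011 (3 bits).
Byte 2: 0xAA = 10101010 (10xxxxxx ✓), payload 101010.
Byte 3: 0x8B = 10001011 (10xxxxxx ✓), payload 001011.
Byte 4: 0x81 = 10000001 (10xxxxxx ✓), payload 000001.
Concatenate: 011101010001011000001 = 0xEA2C1 (21 bits → U+EA2C1).

U+EA2C1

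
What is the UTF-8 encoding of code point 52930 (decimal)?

EC BB 82

U+CEC2 = 0xCEC2 = 52930 decimal. In range U+0800–U+FFFF → 3-byte form: 1110xxxx 10xxxxxx 10xxxxxx.
Binary (16 bits): 1100111011000010.
Split 4+6+6: 1100 | 111011 | 000010.
Byte 1: 11101100 = 0xEC.
Byte 2: 10111011 = 0xBB.
Byte 3: 10000010 = 0x82.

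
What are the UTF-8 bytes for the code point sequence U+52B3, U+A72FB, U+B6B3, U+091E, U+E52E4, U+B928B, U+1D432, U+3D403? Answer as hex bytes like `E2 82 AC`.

E5 8A B3 F2 A7 8B BB EB 9A B3 E0 A4 9E F3 A5 8B A4 F2 B9 8A 8B F0 9D 90 B2 F0 BD 90 83

U+52B3: 3-byte form → E5 8A B3.
U+A72FB: 4-byte form → F2 A7 8B BB.
U+B6B3: 3-byte form → EB 9A B3.
U+091E: 3-byte form → E0 A4 9E.
U+E52E4: 4-byte form → F3 A5 8B A4.
U+B928B: 4-byte form → F2 B9 8A 8B.
U+1D432: 4-byte form → F0 9D 90 B2.
U+3D403: 4-byte form → F0 BD 90 83.
Concatenated (29 bytes): E5 8A B3 F2 A7 8B BB EB 9A B3 E0 A4 9E F3 A5 8B A4 F2 B9 8A 8B F0 9D 90 B2 F0 BD 90 83.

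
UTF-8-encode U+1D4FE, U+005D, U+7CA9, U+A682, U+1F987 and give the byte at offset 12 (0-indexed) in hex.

0x9F

U+1D4FE → 4-byte form F0 9D 93 BE at offsets 0–3.
U+005D → 1-byte form 5D at offsets 4–4.
U+7CA9 → 3-byte form E7 B2 A9 at offsets 5–7.
U+A682 → 3-byte form EA 9A 82 at offsets 8–10.
U+1F987 → 4-byte form F0 9F A6 87 at offsets 11–14.
Offset 12 falls in char 5's range; it's byte 2 of F0 9F A6 87 = 0x9F.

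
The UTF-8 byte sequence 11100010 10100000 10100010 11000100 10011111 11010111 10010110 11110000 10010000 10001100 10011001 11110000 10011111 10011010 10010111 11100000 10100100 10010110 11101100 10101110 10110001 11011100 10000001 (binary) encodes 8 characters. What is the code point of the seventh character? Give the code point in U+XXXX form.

U+CBB1

Offset 0: leading byte 0xE2 = 11100010 → 3-byte char #1 = E2 A0 A2.
Offset 3: leading byte 0xC4 = 11000100 → 2-byte char #2 = C4 9F.
Offset 5: leading byte 0xD7 = 11010111 → 2-byte char #3 = D7 96.
Offset 7: leading byte 0xF0 = 11110000 → 4-byte char #4 = F0 90 8C 99.
Offset 11: leading byte 0xF0 = 11110000 → 4-byte char #5 = F0 9F 9A 97.
Offset 15: leading byte 0xE0 = 11100000 → 3-byte char #6 = E0 A4 96.
Offset 18: leading byte 0xEC = 11101100 → 3-byte char #7 = EC AE B1.
Leading byte 0xEC = 11101100 matches 1110xxxx → 3-byte sequence.
Byte 1: 0xEC = 11101100, payload 1100 (4 bits).
Byte 2: 0xAE = 10101110 (10xxxxxx ✓), payload 101110.
Byte 3: 0xB1 = 10110001 (10xxxxxx ✓), payload 110001.
Concatenate: 1100101110110001 = 0xCBB1 (16 bits → U+CBB1).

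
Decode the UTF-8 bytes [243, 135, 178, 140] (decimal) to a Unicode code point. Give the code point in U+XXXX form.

Leading byte 0xF3 = 11110011 matches 11110xxx → 4-byte sequence.
Byte 1: 0xF3 = 11110011, payload 011 (3 bits).
Byte 2: 0x87 = 10000111 (10xxxxxx ✓), payload 000111.
Byte 3: 0xB2 = 10110010 (10xxxxxx ✓), payload 110010.
Byte 4: 0x8C = 10001100 (10xxxxxx ✓), payload 001100.
Concatenate: 011000111110010001100 = 0xC7C8C (21 bits → U+C7C8C).

U+C7C8C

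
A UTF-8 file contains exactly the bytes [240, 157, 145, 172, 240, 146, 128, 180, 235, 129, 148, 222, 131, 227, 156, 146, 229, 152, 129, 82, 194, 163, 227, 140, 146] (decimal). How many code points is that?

Byte at offset 0: 0xF0 = 11110000 → 4-byte char (#1). Advance 4.
Byte at offset 4: 0xF0 = 11110000 → 4-byte char (#2). Advance 4.
Byte at offset 8: 0xEB = 11101011 → 3-byte char (#3). Advance 3.
Byte at offset 11: 0xDE = 11011110 → 2-byte char (#4). Advance 2.
Byte at offset 13: 0xE3 = 11100011 → 3-byte char (#5). Advance 3.
Byte at offset 16: 0xE5 = 11100101 → 3-byte char (#6). Advance 3.
Byte at offset 19: 0x52 = 01010010 → 1-byte char (#7). Advance 1.
Byte at offset 20: 0xC2 = 11000010 → 2-byte char (#8). Advance 2.
Byte at offset 22: 0xE3 = 11100011 → 3-byte char (#9). Advance 3.
Reached end at offset 25 after 9 code points.

9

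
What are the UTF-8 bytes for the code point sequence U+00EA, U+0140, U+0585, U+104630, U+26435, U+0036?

U+00EA: 2-byte form → C3 AA.
U+0140: 2-byte form → C5 80.
U+0585: 2-byte form → D6 85.
U+104630: 4-byte form → F4 84 98 B0.
U+26435: 4-byte form → F0 A6 90 B5.
U+0036: 1-byte form → 36.
Concatenated (15 bytes): C3 AA C5 80 D6 85 F4 84 98 B0 F0 A6 90 B5 36.

C3 AA C5 80 D6 85 F4 84 98 B0 F0 A6 90 B5 36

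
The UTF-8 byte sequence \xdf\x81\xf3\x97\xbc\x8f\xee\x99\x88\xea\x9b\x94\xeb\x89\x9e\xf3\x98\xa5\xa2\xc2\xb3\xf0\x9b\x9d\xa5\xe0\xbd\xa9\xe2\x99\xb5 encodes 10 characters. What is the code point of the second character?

U+D7F0F

Offset 0: leading byte 0xDF = 11011111 → 2-byte char #1 = DF 81.
Offset 2: leading byte 0xF3 = 11110011 → 4-byte char #2 = F3 97 BC 8F.
Leading byte 0xF3 = 11110011 matches 11110xxx → 4-byte sequence.
Byte 1: 0xF3 = 11110011, payload 011 (3 bits).
Byte 2: 0x97 = 10010111 (10xxxxxx ✓), payload 010111.
Byte 3: 0xBC = 10111100 (10xxxxxx ✓), payload 111100.
Byte 4: 0x8F = 10001111 (10xxxxxx ✓), payload 001111.
Concatenate: 011010111111100001111 = 0xD7F0F (21 bits → U+D7F0F).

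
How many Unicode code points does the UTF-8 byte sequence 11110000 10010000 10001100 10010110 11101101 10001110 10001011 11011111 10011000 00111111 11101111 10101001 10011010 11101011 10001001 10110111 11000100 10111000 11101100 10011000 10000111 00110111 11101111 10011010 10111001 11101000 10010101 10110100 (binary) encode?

11

Byte at offset 0: 0xF0 = 11110000 → 4-byte char (#1). Advance 4.
Byte at offset 4: 0xED = 11101101 → 3-byte char (#2). Advance 3.
Byte at offset 7: 0xDF = 11011111 → 2-byte char (#3). Advance 2.
Byte at offset 9: 0x3F = 00111111 → 1-byte char (#4). Advance 1.
Byte at offset 10: 0xEF = 11101111 → 3-byte char (#5). Advance 3.
Byte at offset 13: 0xEB = 11101011 → 3-byte char (#6). Advance 3.
Byte at offset 16: 0xC4 = 11000100 → 2-byte char (#7). Advance 2.
Byte at offset 18: 0xEC = 11101100 → 3-byte char (#8). Advance 3.
Byte at offset 21: 0x37 = 00110111 → 1-byte char (#9). Advance 1.
Byte at offset 22: 0xEF = 11101111 → 3-byte char (#10). Advance 3.
Byte at offset 25: 0xE8 = 11101000 → 3-byte char (#11). Advance 3.
Reached end at offset 28 after 11 code points.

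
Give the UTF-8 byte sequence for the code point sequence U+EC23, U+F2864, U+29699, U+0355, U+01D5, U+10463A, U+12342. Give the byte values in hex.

U+EC23: 3-byte form → EE B0 A3.
U+F2864: 4-byte form → F3 B2 A1 A4.
U+29699: 4-byte form → F0 A9 9A 99.
U+0355: 2-byte form → CD 95.
U+01D5: 2-byte form → C7 95.
U+10463A: 4-byte form → F4 84 98 BA.
U+12342: 4-byte form → F0 92 8D 82.
Concatenated (23 bytes): EE B0 A3 F3 B2 A1 A4 F0 A9 9A 99 CD 95 C7 95 F4 84 98 BA F0 92 8D 82.

EE B0 A3 F3 B2 A1 A4 F0 A9 9A 99 CD 95 C7 95 F4 84 98 BA F0 92 8D 82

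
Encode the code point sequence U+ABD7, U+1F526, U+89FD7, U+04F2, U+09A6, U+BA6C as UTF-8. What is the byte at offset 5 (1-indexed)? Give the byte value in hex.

1-indexed offset 5 is 0-indexed offset 4.
U+ABD7 → 3-byte form EA AF 97 at offsets 0–2.
U+1F526 → 4-byte form F0 9F 94 A6 at offsets 3–6.
Offset 4 falls in char 2's range; it's byte 2 of F0 9F 94 A6 = 0x9F.

0x9F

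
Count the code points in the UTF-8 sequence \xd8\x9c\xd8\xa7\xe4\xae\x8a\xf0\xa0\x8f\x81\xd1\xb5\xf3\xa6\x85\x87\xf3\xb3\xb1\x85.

Byte at offset 0: 0xD8 = 11011000 → 2-byte char (#1). Advance 2.
Byte at offset 2: 0xD8 = 11011000 → 2-byte char (#2). Advance 2.
Byte at offset 4: 0xE4 = 11100100 → 3-byte char (#3). Advance 3.
Byte at offset 7: 0xF0 = 11110000 → 4-byte char (#4). Advance 4.
Byte at offset 11: 0xD1 = 11010001 → 2-byte char (#5). Advance 2.
Byte at offset 13: 0xF3 = 11110011 → 4-byte char (#6). Advance 4.
Byte at offset 17: 0xF3 = 11110011 → 4-byte char (#7). Advance 4.
Reached end at offset 21 after 7 code points.

7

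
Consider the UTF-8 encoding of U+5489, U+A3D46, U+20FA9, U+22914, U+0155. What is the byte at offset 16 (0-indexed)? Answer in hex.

U+5489 → 3-byte form E5 92 89 at offsets 0–2.
U+A3D46 → 4-byte form F2 A3 B5 86 at offsets 3–6.
U+20FA9 → 4-byte form F0 A0 BE A9 at offsets 7–10.
U+22914 → 4-byte form F0 A2 A4 94 at offsets 11–14.
U+0155 → 2-byte form C5 95 at offsets 15–16.
Offset 16 falls in char 5's range; it's byte 2 of C5 95 = 0x95.

0x95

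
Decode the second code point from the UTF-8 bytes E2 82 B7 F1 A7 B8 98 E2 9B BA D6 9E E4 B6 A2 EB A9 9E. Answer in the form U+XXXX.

Offset 0: leading byte 0xE2 = 11100010 → 3-byte char #1 = E2 82 B7.
Offset 3: leading byte 0xF1 = 11110001 → 4-byte char #2 = F1 A7 B8 98.
Leading byte 0xF1 = 11110001 matches 11110xxx → 4-byte sequence.
Byte 1: 0xF1 = 11110001, payload 001 (3 bits).
Byte 2: 0xA7 = 10100111 (10xxxxxx ✓), payload 100111.
Byte 3: 0xB8 = 10111000 (10xxxxxx ✓), payload 111000.
Byte 4: 0x98 = 10011000 (10xxxxxx ✓), payload 011000.
Concatenate: 001100111111000011000 = 0x67E18 (21 bits → U+67E18).

U+67E18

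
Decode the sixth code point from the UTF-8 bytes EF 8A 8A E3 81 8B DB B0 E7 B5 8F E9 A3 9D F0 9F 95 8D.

Offset 0: leading byte 0xEF = 11101111 → 3-byte char #1 = EF 8A 8A.
Offset 3: leading byte 0xE3 = 11100011 → 3-byte char #2 = E3 81 8B.
Offset 6: leading byte 0xDB = 11011011 → 2-byte char #3 = DB B0.
Offset 8: leading byte 0xE7 = 11100111 → 3-byte char #4 = E7 B5 8F.
Offset 11: leading byte 0xE9 = 11101001 → 3-byte char #5 = E9 A3 9D.
Offset 14: leading byte 0xF0 = 11110000 → 4-byte char #6 = F0 9F 95 8D.
Leading byte 0xF0 = 11110000 matches 11110xxx → 4-byte sequence.
Byte 1: 0xF0 = 11110000, payload 000 (3 bits).
Byte 2: 0x9F = 10011111 (10xxxxxx ✓), payload 011111.
Byte 3: 0x95 = 10010101 (10xxxxxx ✓), payload 010101.
Byte 4: 0x8D = 10001101 (10xxxxxx ✓), payload 001101.
Concatenate: 000011111010101001101 = 0x1F54D (21 bits → U+1F54D).

U+1F54D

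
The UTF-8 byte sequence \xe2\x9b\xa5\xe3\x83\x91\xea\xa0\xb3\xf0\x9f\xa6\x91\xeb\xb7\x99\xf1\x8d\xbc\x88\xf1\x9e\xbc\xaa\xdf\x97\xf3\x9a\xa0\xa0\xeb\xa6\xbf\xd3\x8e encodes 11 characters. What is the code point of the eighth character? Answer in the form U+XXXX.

Offset 0: leading byte 0xE2 = 11100010 → 3-byte char #1 = E2 9B A5.
Offset 3: leading byte 0xE3 = 11100011 → 3-byte char #2 = E3 83 91.
Offset 6: leading byte 0xEA = 11101010 → 3-byte char #3 = EA A0 B3.
Offset 9: leading byte 0xF0 = 11110000 → 4-byte char #4 = F0 9F A6 91.
Offset 13: leading byte 0xEB = 11101011 → 3-byte char #5 = EB B7 99.
Offset 16: leading byte 0xF1 = 11110001 → 4-byte char #6 = F1 8D BC 88.
Offset 20: leading byte 0xF1 = 11110001 → 4-byte char #7 = F1 9E BC AA.
Offset 24: leading byte 0xDF = 11011111 → 2-byte char #8 = DF 97.
Leading byte 0xDF = 11011111 matches 110xxxxx → 2-byte sequence.
Byte 1: 0xDF = 11011111, payload 11111 (5 bits).
Byte 2: 0x97 = 10010111 (10xxxxxx ✓), payload 010111.
Concatenate: 11111010111 = 0x7D7 (11 bits → U+07D7).

U+07D7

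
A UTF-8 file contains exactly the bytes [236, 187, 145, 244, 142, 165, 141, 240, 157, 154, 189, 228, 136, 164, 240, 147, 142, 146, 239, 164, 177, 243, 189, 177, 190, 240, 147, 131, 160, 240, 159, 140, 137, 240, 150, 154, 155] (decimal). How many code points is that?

10

Byte at offset 0: 0xEC = 11101100 → 3-byte char (#1). Advance 3.
Byte at offset 3: 0xF4 = 11110100 → 4-byte char (#2). Advance 4.
Byte at offset 7: 0xF0 = 11110000 → 4-byte char (#3). Advance 4.
Byte at offset 11: 0xE4 = 11100100 → 3-byte char (#4). Advance 3.
Byte at offset 14: 0xF0 = 11110000 → 4-byte char (#5). Advance 4.
Byte at offset 18: 0xEF = 11101111 → 3-byte char (#6). Advance 3.
Byte at offset 21: 0xF3 = 11110011 → 4-byte char (#7). Advance 4.
Byte at offset 25: 0xF0 = 11110000 → 4-byte char (#8). Advance 4.
Byte at offset 29: 0xF0 = 11110000 → 4-byte char (#9). Advance 4.
Byte at offset 33: 0xF0 = 11110000 → 4-byte char (#10). Advance 4.
Reached end at offset 37 after 10 code points.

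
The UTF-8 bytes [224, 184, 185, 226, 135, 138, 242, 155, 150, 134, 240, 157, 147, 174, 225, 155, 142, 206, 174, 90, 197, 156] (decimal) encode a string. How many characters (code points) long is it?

Byte at offset 0: 0xE0 = 11100000 → 3-byte char (#1). Advance 3.
Byte at offset 3: 0xE2 = 11100010 → 3-byte char (#2). Advance 3.
Byte at offset 6: 0xF2 = 11110010 → 4-byte char (#3). Advance 4.
Byte at offset 10: 0xF0 = 11110000 → 4-byte char (#4). Advance 4.
Byte at offset 14: 0xE1 = 11100001 → 3-byte char (#5). Advance 3.
Byte at offset 17: 0xCE = 11001110 → 2-byte char (#6). Advance 2.
Byte at offset 19: 0x5A = 01011010 → 1-byte char (#7). Advance 1.
Byte at offset 20: 0xC5 = 11000101 → 2-byte char (#8). Advance 2.
Reached end at offset 22 after 8 code points.

8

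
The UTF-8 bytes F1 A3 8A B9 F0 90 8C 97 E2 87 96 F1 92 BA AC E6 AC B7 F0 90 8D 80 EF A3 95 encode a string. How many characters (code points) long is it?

Byte at offset 0: 0xF1 = 11110001 → 4-byte char (#1). Advance 4.
Byte at offset 4: 0xF0 = 11110000 → 4-byte char (#2). Advance 4.
Byte at offset 8: 0xE2 = 11100010 → 3-byte char (#3). Advance 3.
Byte at offset 11: 0xF1 = 11110001 → 4-byte char (#4). Advance 4.
Byte at offset 15: 0xE6 = 11100110 → 3-byte char (#5). Advance 3.
Byte at offset 18: 0xF0 = 11110000 → 4-byte char (#6). Advance 4.
Byte at offset 22: 0xEF = 11101111 → 3-byte char (#7). Advance 3.
Reached end at offset 25 after 7 code points.

7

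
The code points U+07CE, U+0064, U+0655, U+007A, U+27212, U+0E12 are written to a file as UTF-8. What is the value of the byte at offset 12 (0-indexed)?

U+07CE → 2-byte form DF 8E at offsets 0–1.
U+0064 → 1-byte form 64 at offsets 2–2.
U+0655 → 2-byte form D9 95 at offsets 3–4.
U+007A → 1-byte form 7A at offsets 5–5.
U+27212 → 4-byte form F0 A7 88 92 at offsets 6–9.
U+0E12 → 3-byte form E0 B8 92 at offsets 10–12.
Offset 12 falls in char 6's range; it's byte 3 of E0 B8 92 = 0x92.

0x92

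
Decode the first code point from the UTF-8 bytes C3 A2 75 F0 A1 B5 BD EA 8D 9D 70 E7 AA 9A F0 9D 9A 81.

Offset 0: leading byte 0xC3 = 11000011 → 2-byte char #1 = C3 A2.
Leading byte 0xC3 = 11000011 matches 110xxxxx → 2-byte sequence.
Byte 1: 0xC3 = 11000011, payload 00011 (5 bits).
Byte 2: 0xA2 = 10100010 (10xxxxxx ✓), payload 100010.
Concatenate: 00011100010 = 0xE2 (11 bits → U+00E2).

U+00E2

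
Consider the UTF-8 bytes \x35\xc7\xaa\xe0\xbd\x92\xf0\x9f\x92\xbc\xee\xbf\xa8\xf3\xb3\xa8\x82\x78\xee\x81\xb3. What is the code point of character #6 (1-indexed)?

Offset 0: leading byte 0x35 = 00110101 → 1-byte char #1 = 35.
Offset 1: leading byte 0xC7 = 11000111 → 2-byte char #2 = C7 AA.
Offset 3: leading byte 0xE0 = 11100000 → 3-byte char #3 = E0 BD 92.
Offset 6: leading byte 0xF0 = 11110000 → 4-byte char #4 = F0 9F 92 BC.
Offset 10: leading byte 0xEE = 11101110 → 3-byte char #5 = EE BF A8.
Offset 13: leading byte 0xF3 = 11110011 → 4-byte char #6 = F3 B3 A8 82.
Leading byte 0xF3 = 11110011 matches 11110xxx → 4-byte sequence.
Byte 1: 0xF3 = 11110011, payload 011 (3 bits).
Byte 2: 0xB3 = 10110011 (10xxxxxx ✓), payload 110011.
Byte 3: 0xA8 = 10101000 (10xxxxxx ✓), payload 101000.
Byte 4: 0x82 = 10000010 (10xxxxxx ✓), payload 000010.
Concatenate: 011110011101000000010 = 0xF3A02 (21 bits → U+F3A02).

U+F3A02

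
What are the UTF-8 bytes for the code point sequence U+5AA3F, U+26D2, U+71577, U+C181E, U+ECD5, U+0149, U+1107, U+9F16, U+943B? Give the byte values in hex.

U+5AA3F: 4-byte form → F1 9A A8 BF.
U+26D2: 3-byte form → E2 9B 92.
U+71577: 4-byte form → F1 B1 95 B7.
U+C181E: 4-byte form → F3 81 A0 9E.
U+ECD5: 3-byte form → EE B3 95.
U+0149: 2-byte form → C5 89.
U+1107: 3-byte form → E1 84 87.
U+9F16: 3-byte form → E9 BC 96.
U+943B: 3-byte form → E9 90 BB.
Concatenated (29 bytes): F1 9A A8 BF E2 9B 92 F1 B1 95 B7 F3 81 A0 9E EE B3 95 C5 89 E1 84 87 E9 BC 96 E9 90 BB.

F1 9A A8 BF E2 9B 92 F1 B1 95 B7 F3 81 A0 9E EE B3 95 C5 89 E1 84 87 E9 BC 96 E9 90 BB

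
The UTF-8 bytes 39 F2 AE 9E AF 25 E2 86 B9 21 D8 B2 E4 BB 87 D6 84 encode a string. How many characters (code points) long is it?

8

Byte at offset 0: 0x39 = 00111001 → 1-byte char (#1). Advance 1.
Byte at offset 1: 0xF2 = 11110010 → 4-byte char (#2). Advance 4.
Byte at offset 5: 0x25 = 00100101 → 1-byte char (#3). Advance 1.
Byte at offset 6: 0xE2 = 11100010 → 3-byte char (#4). Advance 3.
Byte at offset 9: 0x21 = 00100001 → 1-byte char (#5). Advance 1.
Byte at offset 10: 0xD8 = 11011000 → 2-byte char (#6). Advance 2.
Byte at offset 12: 0xE4 = 11100100 → 3-byte char (#7). Advance 3.
Byte at offset 15: 0xD6 = 11010110 → 2-byte char (#8). Advance 2.
Reached end at offset 17 after 8 code points.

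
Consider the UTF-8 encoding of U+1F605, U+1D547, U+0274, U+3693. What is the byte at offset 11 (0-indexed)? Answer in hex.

U+1F605 → 4-byte form F0 9F 98 85 at offsets 0–3.
U+1D547 → 4-byte form F0 9D 95 87 at offsets 4–7.
U+0274 → 2-byte form C9 B4 at offsets 8–9.
U+3693 → 3-byte form E3 9A 93 at offsets 10–12.
Offset 11 falls in char 4's range; it's byte 2 of E3 9A 93 = 0x9A.

0x9A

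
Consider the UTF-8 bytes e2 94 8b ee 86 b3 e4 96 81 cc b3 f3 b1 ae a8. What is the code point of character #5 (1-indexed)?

Offset 0: leading byte 0xE2 = 11100010 → 3-byte char #1 = E2 94 8B.
Offset 3: leading byte 0xEE = 11101110 → 3-byte char #2 = EE 86 B3.
Offset 6: leading byte 0xE4 = 11100100 → 3-byte char #3 = E4 96 81.
Offset 9: leading byte 0xCC = 11001100 → 2-byte char #4 = CC B3.
Offset 11: leading byte 0xF3 = 11110011 → 4-byte char #5 = F3 B1 AE A8.
Leading byte 0xF3 = 11110011 matches 11110xxx → 4-byte sequence.
Byte 1: 0xF3 = 11110011, payload 011 (3 bits).
Byte 2: 0xB1 = 10110001 (10xxxxxx ✓), payload 110001.
Byte 3: 0xAE = 10101110 (10xxxxxx ✓), payload 101110.
Byte 4: 0xA8 = 10101000 (10xxxxxx ✓), payload 101000.
Concatenate: 011110001101110101000 = 0xF1BA8 (21 bits → U+F1BA8).

U+F1BA8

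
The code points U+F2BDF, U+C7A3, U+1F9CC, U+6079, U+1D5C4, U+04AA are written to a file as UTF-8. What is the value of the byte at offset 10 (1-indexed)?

1-indexed offset 10 is 0-indexed offset 9.
U+F2BDF → 4-byte form F3 B2 AF 9F at offsets 0–3.
U+C7A3 → 3-byte form EC 9E A3 at offsets 4–6.
U+1F9CC → 4-byte form F0 9F A7 8C at offsets 7–10.
Offset 9 falls in char 3's range; it's byte 3 of F0 9F A7 8C = 0xA7.

0xA7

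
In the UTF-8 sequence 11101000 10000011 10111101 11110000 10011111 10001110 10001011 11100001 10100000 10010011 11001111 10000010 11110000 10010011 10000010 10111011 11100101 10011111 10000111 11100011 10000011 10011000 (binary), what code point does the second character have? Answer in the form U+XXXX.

U+1F38B

Offset 0: leading byte 0xE8 = 11101000 → 3-byte char #1 = E8 83 BD.
Offset 3: leading byte 0xF0 = 11110000 → 4-byte char #2 = F0 9F 8E 8B.
Leading byte 0xF0 = 11110000 matches 11110xxx → 4-byte sequence.
Byte 1: 0xF0 = 11110000, payload 000 (3 bits).
Byte 2: 0x9F = 10011111 (10xxxxxx ✓), payload 011111.
Byte 3: 0x8E = 10001110 (10xxxxxx ✓), payload 001110.
Byte 4: 0x8B = 10001011 (10xxxxxx ✓), payload 001011.
Concatenate: 000011111001110001011 = 0x1F38B (21 bits → U+1F38B).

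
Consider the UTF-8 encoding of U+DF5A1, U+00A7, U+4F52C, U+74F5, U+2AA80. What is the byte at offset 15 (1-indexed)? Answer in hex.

1-indexed offset 15 is 0-indexed offset 14.
U+DF5A1 → 4-byte form F3 9F 96 A1 at offsets 0–3.
U+00A7 → 2-byte form C2 A7 at offsets 4–5.
U+4F52C → 4-byte form F1 8F 94 AC at offsets 6–9.
U+74F5 → 3-byte form E7 93 B5 at offsets 10–12.
U+2AA80 → 4-byte form F0 AA AA 80 at offsets 13–16.
Offset 14 falls in char 5's range; it's byte 2 of F0 AA AA 80 = 0xAA.

0xAA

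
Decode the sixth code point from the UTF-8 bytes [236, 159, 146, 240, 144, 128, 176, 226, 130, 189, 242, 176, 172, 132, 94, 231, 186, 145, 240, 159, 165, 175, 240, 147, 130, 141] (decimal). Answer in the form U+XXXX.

Offset 0: leading byte 0xEC = 11101100 → 3-byte char #1 = EC 9F 92.
Offset 3: leading byte 0xF0 = 11110000 → 4-byte char #2 = F0 90 80 B0.
Offset 7: leading byte 0xE2 = 11100010 → 3-byte char #3 = E2 82 BD.
Offset 10: leading byte 0xF2 = 11110010 → 4-byte char #4 = F2 B0 AC 84.
Offset 14: leading byte 0x5E = 01011110 → 1-byte char #5 = 5E.
Offset 15: leading byte 0xE7 = 11100111 → 3-byte char #6 = E7 BA 91.
Leading byte 0xE7 = 11100111 matches 1110xxxx → 3-byte sequence.
Byte 1: 0xE7 = 11100111, payload 0111 (4 bits).
Byte 2: 0xBA = 10111010 (10xxxxxx ✓), payload 111010.
Byte 3: 0x91 = 10010001 (10xxxxxx ✓), payload 010001.
Concatenate: 0111111010010001 = 0x7E91 (16 bits → U+7E91).

U+7E91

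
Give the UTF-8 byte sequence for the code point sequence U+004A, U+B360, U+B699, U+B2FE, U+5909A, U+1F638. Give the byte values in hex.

U+004A: 1-byte form → 4A.
U+B360: 3-byte form → EB 8D A0.
U+B699: 3-byte form → EB 9A 99.
U+B2FE: 3-byte form → EB 8B BE.
U+5909A: 4-byte form → F1 99 82 9A.
U+1F638: 4-byte form → F0 9F 98 B8.
Concatenated (18 bytes): 4A EB 8D A0 EB 9A 99 EB 8B BE F1 99 82 9A F0 9F 98 B8.

4A EB 8D A0 EB 9A 99 EB 8B BE F1 99 82 9A F0 9F 98 B8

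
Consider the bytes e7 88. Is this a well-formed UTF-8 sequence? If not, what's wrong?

invalid (sequence truncated)

Leading byte 0xE7 = 11100111 → 3-byte form, but only 2 bytes are present.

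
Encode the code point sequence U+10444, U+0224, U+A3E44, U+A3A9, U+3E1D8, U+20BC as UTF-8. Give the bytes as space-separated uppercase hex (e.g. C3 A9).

U+10444: 4-byte form → F0 90 91 84.
U+0224: 2-byte form → C8 A4.
U+A3E44: 4-byte form → F2 A3 B9 84.
U+A3A9: 3-byte form → EA 8E A9.
U+3E1D8: 4-byte form → F0 BE 87 98.
U+20BC: 3-byte form → E2 82 BC.
Concatenated (20 bytes): F0 90 91 84 C8 A4 F2 A3 B9 84 EA 8E A9 F0 BE 87 98 E2 82 BC.

F0 90 91 84 C8 A4 F2 A3 B9 84 EA 8E A9 F0 BE 87 98 E2 82 BC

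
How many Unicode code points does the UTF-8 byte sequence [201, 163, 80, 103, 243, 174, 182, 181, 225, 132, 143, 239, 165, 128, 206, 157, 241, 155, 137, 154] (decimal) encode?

8

Byte at offset 0: 0xC9 = 11001001 → 2-byte char (#1). Advance 2.
Byte at offset 2: 0x50 = 01010000 → 1-byte char (#2). Advance 1.
Byte at offset 3: 0x67 = 01100111 → 1-byte char (#3). Advance 1.
Byte at offset 4: 0xF3 = 11110011 → 4-byte char (#4). Advance 4.
Byte at offset 8: 0xE1 = 11100001 → 3-byte char (#5). Advance 3.
Byte at offset 11: 0xEF = 11101111 → 3-byte char (#6). Advance 3.
Byte at offset 14: 0xCE = 11001110 → 2-byte char (#7). Advance 2.
Byte at offset 16: 0xF1 = 11110001 → 4-byte char (#8). Advance 4.
Reached end at offset 20 after 8 code points.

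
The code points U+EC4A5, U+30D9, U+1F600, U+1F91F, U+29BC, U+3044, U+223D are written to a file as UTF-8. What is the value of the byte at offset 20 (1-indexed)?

0x81

1-indexed offset 20 is 0-indexed offset 19.
U+EC4A5 → 4-byte form F3 AC 92 A5 at offsets 0–3.
U+30D9 → 3-byte form E3 83 99 at offsets 4–6.
U+1F600 → 4-byte form F0 9F 98 80 at offsets 7–10.
U+1F91F → 4-byte form F0 9F A4 9F at offsets 11–14.
U+29BC → 3-byte form E2 A6 BC at offsets 15–17.
U+3044 → 3-byte form E3 81 84 at offsets 18–20.
Offset 19 falls in char 6's range; it's byte 2 of E3 81 84 = 0x81.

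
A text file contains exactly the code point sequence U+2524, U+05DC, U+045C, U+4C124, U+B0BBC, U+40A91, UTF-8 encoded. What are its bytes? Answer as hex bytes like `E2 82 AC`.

U+2524: 3-byte form → E2 94 A4.
U+05DC: 2-byte form → D7 9C.
U+045C: 2-byte form → D1 9C.
U+4C124: 4-byte form → F1 8C 84 A4.
U+B0BBC: 4-byte form → F2 B0 AE BC.
U+40A91: 4-byte form → F1 80 AA 91.
Concatenated (19 bytes): E2 94 A4 D7 9C D1 9C F1 8C 84 A4 F2 B0 AE BC F1 80 AA 91.

E2 94 A4 D7 9C D1 9C F1 8C 84 A4 F2 B0 AE BC F1 80 AA 91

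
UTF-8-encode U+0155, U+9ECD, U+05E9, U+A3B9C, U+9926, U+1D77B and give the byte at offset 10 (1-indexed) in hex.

1-indexed offset 10 is 0-indexed offset 9.
U+0155 → 2-byte form C5 95 at offsets 0–1.
U+9ECD → 3-byte form E9 BB 8D at offsets 2–4.
U+05E9 → 2-byte form D7 A9 at offsets 5–6.
U+A3B9C → 4-byte form F2 A3 AE 9C at offsets 7–10.
Offset 9 falls in char 4's range; it's byte 3 of F2 A3 AE 9C = 0xAE.

0xAE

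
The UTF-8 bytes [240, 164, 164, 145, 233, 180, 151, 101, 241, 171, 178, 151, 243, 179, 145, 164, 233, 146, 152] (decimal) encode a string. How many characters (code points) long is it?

6

Byte at offset 0: 0xF0 = 11110000 → 4-byte char (#1). Advance 4.
Byte at offset 4: 0xE9 = 11101001 → 3-byte char (#2). Advance 3.
Byte at offset 7: 0x65 = 01100101 → 1-byte char (#3). Advance 1.
Byte at offset 8: 0xF1 = 11110001 → 4-byte char (#4). Advance 4.
Byte at offset 12: 0xF3 = 11110011 → 4-byte char (#5). Advance 4.
Byte at offset 16: 0xE9 = 11101001 → 3-byte char (#6). Advance 3.
Reached end at offset 19 after 6 code points.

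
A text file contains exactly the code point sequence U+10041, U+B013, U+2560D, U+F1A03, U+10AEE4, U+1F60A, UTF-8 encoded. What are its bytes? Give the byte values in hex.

F0 90 81 81 EB 80 93 F0 A5 98 8D F3 B1 A8 83 F4 8A BB A4 F0 9F 98 8A

U+10041: 4-byte form → F0 90 81 81.
U+B013: 3-byte form → EB 80 93.
U+2560D: 4-byte form → F0 A5 98 8D.
U+F1A03: 4-byte form → F3 B1 A8 83.
U+10AEE4: 4-byte form → F4 8A BB A4.
U+1F60A: 4-byte form → F0 9F 98 8A.
Concatenated (23 bytes): F0 90 81 81 EB 80 93 F0 A5 98 8D F3 B1 A8 83 F4 8A BB A4 F0 9F 98 8A.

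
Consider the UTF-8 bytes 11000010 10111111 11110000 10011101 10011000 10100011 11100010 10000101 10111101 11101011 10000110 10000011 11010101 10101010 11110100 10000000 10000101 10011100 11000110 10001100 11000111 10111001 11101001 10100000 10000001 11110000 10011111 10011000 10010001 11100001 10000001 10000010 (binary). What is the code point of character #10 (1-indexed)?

Offset 0: leading byte 0xC2 = 11000010 → 2-byte char #1 = C2 BF.
Offset 2: leading byte 0xF0 = 11110000 → 4-byte char #2 = F0 9D 98 A3.
Offset 6: leading byte 0xE2 = 11100010 → 3-byte char #3 = E2 85 BD.
Offset 9: leading byte 0xEB = 11101011 → 3-byte char #4 = EB 86 83.
Offset 12: leading byte 0xD5 = 11010101 → 2-byte char #5 = D5 AA.
Offset 14: leading byte 0xF4 = 11110100 → 4-byte char #6 = F4 80 85 9C.
Offset 18: leading byte 0xC6 = 11000110 → 2-byte char #7 = C6 8C.
Offset 20: leading byte 0xC7 = 11000111 → 2-byte char #8 = C7 B9.
Offset 22: leading byte 0xE9 = 11101001 → 3-byte char #9 = E9 A0 81.
Offset 25: leading byte 0xF0 = 11110000 → 4-byte char #10 = F0 9F 98 91.
Leading byte 0xF0 = 11110000 matches 11110xxx → 4-byte sequence.
Byte 1: 0xF0 = 11110000, payload 000 (3 bits).
Byte 2: 0x9F = 10011111 (10xxxxxx ✓), payload 011111.
Byte 3: 0x98 = 10011000 (10xxxxxx ✓), payload 011000.
Byte 4: 0x91 = 10010001 (10xxxxxx ✓), payload 010001.
Concatenate: 000011111011000010001 = 0x1F611 (21 bits → U+1F611).

U+1F611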